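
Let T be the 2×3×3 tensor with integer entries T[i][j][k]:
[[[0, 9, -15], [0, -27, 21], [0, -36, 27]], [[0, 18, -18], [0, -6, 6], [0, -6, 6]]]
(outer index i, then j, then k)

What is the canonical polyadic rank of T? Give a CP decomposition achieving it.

rank(T) = 2

Lower bound: the mode-1 unfolding of T (rows indexed by i, columns by (j,k) = (0,0), (0,1), (0,2), (1,0), (1,1), (1,2), (2,0), (2,1), (2,2)) is [[0, 9, -15, 0, -27, 21, 0, -36, 27], [0, 18, -18, 0, -6, 6, 0, -6, 6]].
There the 2×2 minor on rows i ∈ {0, 1}, columns (j,k) ∈ {(0,1), (0,2)} is det [[9, -15], [18, -18]] = 108 ≠ 0, so this unfolding has rank ≥ 2; CP rank is at least every unfolding rank, so rank(T) ≥ 2. (This is only a lower bound: in general the CP rank may exceed every unfolding rank, so we still need to exhibit 2 rank-1 terms summing to T.)
Upper bound — finding two terms. Write S_k = T[:,:,k] for the frontal slices: S₀ = [[0, 0, 0], [0, 0, 0]], S₁ = [[9, -27, -36], [18, -6, -6]], S₂ = [[-15, 21, 27], [-18, 6, 6]].
If T = a₁ ⊗ b₁ ⊗ c₁ + a₂ ⊗ b₂ ⊗ c₂ then each S_k = c₁[k]·a₁b₁ᵀ + c₂[k]·a₂b₂ᵀ. S₁ and S₂ are linearly independent, so a₁b₁ᵀ and a₂b₂ᵀ must span the same plane of matrices: they are the rank-1 matrices of the form x·S₁ + y·S₂.
The 2×2 minor of x·S₁ + y·S₂ on rows {0,1}, columns {0,1} is 432·x² − 720·xy + 288·y² = 144·(3·x − 2·y)(x − y), vanishing at (x:y) = (2:3) and (1:1).
M₁ = 2·S₁ + 3·S₂ = [[-27, 9, 9], [-18, 6, 6]] = (-3)·[3, 2][3, -1, -1]ᵀ and M₂ = S₁ + S₂ = [[-6, -6, -9], [0, 0, 0]] = (-3)·[1, 0][2, 2, 3]ᵀ, so take a₁ = [3, 2], b₁ = [3, -1, -1], a₂ = [1, 0], b₂ = [2, 2, 3].
Each slice is an integer combination of E₁ = a₁b₁ᵀ and E₂ = a₂b₂ᵀ: S₀ = 0, S₁ = 3·E₁ − 9·E₂, S₂ = −3·E₁ + 6·E₂; reading off coefficients, c₁ = [0, 3, -3] and c₂ = [0, -9, 6].
Hence T = [3, 2] ⊗ [3, -1, -1] ⊗ [0, 3, -3] + [1, 0] ⊗ [2, 2, 3] ⊗ [0, -9, 6], so rank(T) ≤ 2.
These bounds meet, so rank(T) = 2.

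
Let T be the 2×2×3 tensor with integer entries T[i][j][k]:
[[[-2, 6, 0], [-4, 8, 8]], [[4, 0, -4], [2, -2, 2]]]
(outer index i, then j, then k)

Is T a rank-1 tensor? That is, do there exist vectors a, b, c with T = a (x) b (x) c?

No

The mode-3 unfolding of T (rows indexed by k, columns by (i,j) = (0,0), (0,1), (1,0), (1,1)) is [[-2, -4, 4, 2], [6, 8, 0, -2], [0, 8, -4, 2]].
There the 3×3 minor on rows k ∈ {0, 1, 2}, columns (i,j) ∈ {(0,0), (0,1), (1,0)} is det [[-2, -4, 4], [6, 8, 0], [0, 8, -4]] = 160 ≠ 0, so this unfolding has rank ≥ 3; CP rank is at least every unfolding rank, so rank(T) ≥ 3.
In particular rank(T) ≥ 3 > 1, so T is not rank-1.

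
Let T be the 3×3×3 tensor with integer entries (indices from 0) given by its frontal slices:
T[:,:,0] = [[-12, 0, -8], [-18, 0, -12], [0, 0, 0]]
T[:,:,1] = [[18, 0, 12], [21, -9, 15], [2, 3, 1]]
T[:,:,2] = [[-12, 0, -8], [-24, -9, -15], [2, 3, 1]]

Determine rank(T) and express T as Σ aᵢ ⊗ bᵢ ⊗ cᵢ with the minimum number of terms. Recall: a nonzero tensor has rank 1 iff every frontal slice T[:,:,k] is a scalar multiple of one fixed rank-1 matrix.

Lower bound: the mode-1 unfolding of T (rows indexed by i, columns by (j,k) = (0,0), (0,1), (0,2), (1,0), (1,1), (1,2), (2,0), (2,1), (2,2)) is [[-12, 18, -12, 0, 0, 0, -8, 12, -8], [-18, 21, -24, 0, -9, -9, -12, 15, -15], [0, 2, 2, 0, 3, 3, 0, 1, 1]].
There the 2×2 minor on rows i ∈ {0, 1}, columns (j,k) ∈ {(0,0), (0,1)} is det [[-12, 18], [-18, 21]] = 72 ≠ 0, so this unfolding has rank ≥ 2; CP rank is at least every unfolding rank, so rank(T) ≥ 2. (Flattening ranks never certify an upper bound on CP rank; for that we must actually write T with 2 rank-1 terms.)
Upper bound — finding two terms. Write S_k = T[:,:,k] for the frontal slices: S₀ = [[-12, 0, -8], [-18, 0, -12], [0, 0, 0]], S₁ = [[18, 0, 12], [21, -9, 15], [2, 3, 1]], S₂ = [[-12, 0, -8], [-24, -9, -15], [2, 3, 1]].
If T = a₁ ⊗ b₁ ⊗ c₁ + a₂ ⊗ b₂ ⊗ c₂ then each S_k = c₁[k]·a₁b₁ᵀ + c₂[k]·a₂b₂ᵀ. S₀ and S₁ are linearly independent, so a₁b₁ᵀ and a₂b₂ᵀ must span the same plane of matrices: they are the rank-1 matrices of the form x·S₀ + y·S₁.
The 2×2 minor of x·S₀ + y·S₁ on rows {0,1}, columns {0,1} is 108·xy − 162·y² = 54·(2·x − 3·y)(y), vanishing at (x:y) = (3:2) and (1:0).
M₁ = 3·S₀ + 2·S₁ = [[0, 0, 0], [-12, -18, -6], [4, 6, 2]] = (-2)·[0, 3, -1][2, 3, 1]ᵀ and M₂ = S₀ = [[-12, 0, -8], [-18, 0, -12], [0, 0, 0]] = (-2)·[2, 3, 0][3, 0, 2]ᵀ, so take a₁ = [0, 3, -1], b₁ = [2, 3, 1], a₂ = [2, 3, 0], b₂ = [3, 0, 2].
Each slice is an integer combination of E₁ = a₁b₁ᵀ and E₂ = a₂b₂ᵀ: S₀ = −2·E₂, S₁ = −E₁ + 3·E₂, S₂ = −E₁ − 2·E₂; reading off coefficients, c₁ = [0, -1, -1] and c₂ = [-2, 3, -2].
Hence T = [0, 3, -1] ⊗ [2, 3, 1] ⊗ [0, -1, -1] + [2, 3, 0] ⊗ [3, 0, 2] ⊗ [-2, 3, -2], so rank(T) ≤ 2.
These bounds meet, so rank(T) = 2.

rank(T) = 2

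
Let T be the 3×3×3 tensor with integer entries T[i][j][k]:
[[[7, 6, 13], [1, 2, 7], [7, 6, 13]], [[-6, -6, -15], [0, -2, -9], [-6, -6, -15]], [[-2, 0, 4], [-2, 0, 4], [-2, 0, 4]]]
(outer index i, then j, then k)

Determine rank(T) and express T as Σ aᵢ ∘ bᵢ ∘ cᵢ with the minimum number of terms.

rank(T) = 2

Lower bound: the mode-1 unfolding of T (rows indexed by i, columns by (j,k) = (0,0), (0,1), (0,2), (1,0), (1,1), (1,2), (2,0), (2,1), (2,2)) is [[7, 6, 13, 1, 2, 7, 7, 6, 13], [-6, -6, -15, 0, -2, -9, -6, -6, -15], [-2, 0, 4, -2, 0, 4, -2, 0, 4]].
There the 2×2 minor on rows i ∈ {0, 1}, columns (j,k) ∈ {(0,0), (0,1)} is det [[7, 6], [-6, -6]] = -6 ≠ 0, so this unfolding has rank ≥ 2; CP rank is at least every unfolding rank, so rank(T) ≥ 2. (Unfolding ranks only ever bound the CP rank from below — rank(T) can be strictly larger than all of them — so the matching upper bound has to come from an explicit 2-term decomposition.)
Upper bound — finding two terms. Write S_k = T[:,:,k] for the frontal slices: S₀ = [[7, 1, 7], [-6, 0, -6], [-2, -2, -2]], S₁ = [[6, 2, 6], [-6, -2, -6], [0, 0, 0]], S₂ = [[13, 7, 13], [-15, -9, -15], [4, 4, 4]].
If T = a₁ ∘ b₁ ∘ c₁ + a₂ ∘ b₂ ∘ c₂ then each S_k = c₁[k]·a₁b₁ᵀ + c₂[k]·a₂b₂ᵀ. S₀ and S₁ are linearly independent, so a₁b₁ᵀ and a₂b₂ᵀ must span the same plane of matrices: they are the rank-1 matrices of the form x·S₀ + y·S₁.
The 2×2 minor of x·S₀ + y·S₁ on rows {0,1}, columns {0,1} is 6·x² + 4·xy = 2·(3·x + 2·y)(x), vanishing at (x:y) = (2:-3) and (0:1).
M₁ = 2·S₀ − 3·S₁ = [[-4, -4, -4], [6, 6, 6], [-4, -4, -4]] = (-2)·[2, -3, 2][1, 1, 1]ᵀ and M₂ = S₁ = [[6, 2, 6], [-6, -2, -6], [0, 0, 0]] = 2·[1, -1, 0][3, 1, 3]ᵀ, so take a₁ = [2, -3, 2], b₁ = [1, 1, 1], a₂ = [1, -1, 0], b₂ = [3, 1, 3].
Each slice is an integer combination of E₁ = a₁b₁ᵀ and E₂ = a₂b₂ᵀ: S₀ = −E₁ + 3·E₂, S₁ = 2·E₂, S₂ = 2·E₁ + 3·E₂; reading off coefficients, c₁ = [-1, 0, 2] and c₂ = [3, 2, 3].
Hence T = [2, -3, 2] ∘ [1, 1, 1] ∘ [-1, 0, 2] + [1, -1, 0] ∘ [3, 1, 3] ∘ [3, 2, 3], so rank(T) ≤ 2.
These bounds meet, so rank(T) = 2.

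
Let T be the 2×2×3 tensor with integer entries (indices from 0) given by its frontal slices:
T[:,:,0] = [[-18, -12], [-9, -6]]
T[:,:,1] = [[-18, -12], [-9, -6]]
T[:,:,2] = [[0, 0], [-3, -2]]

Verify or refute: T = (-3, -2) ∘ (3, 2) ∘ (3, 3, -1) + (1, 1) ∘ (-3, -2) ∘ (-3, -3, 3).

Reconstruct entrywise from the claimed factors. For example, T[0,1,2] = 0 and Σₗ aₗ[0]bₗ[1]cₗ[2] = (-3)·(2)·(-1) + (1)·(-2)·(3) = 0; checking all 12 entries, every one matches. The claim holds.

Yes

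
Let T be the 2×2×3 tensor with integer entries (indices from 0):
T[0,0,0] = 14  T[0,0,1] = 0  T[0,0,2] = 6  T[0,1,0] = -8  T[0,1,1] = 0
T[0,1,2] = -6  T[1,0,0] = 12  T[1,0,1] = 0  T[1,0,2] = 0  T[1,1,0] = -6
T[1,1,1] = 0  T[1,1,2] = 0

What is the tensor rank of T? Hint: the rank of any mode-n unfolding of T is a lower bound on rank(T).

Lower bound: the mode-3 unfolding of T (rows indexed by k, columns by (i,j) = (0,0), (0,1), (1,0), (1,1)) is [[14, -8, 12, -6], [0, 0, 0, 0], [6, -6, 0, 0]].
There the 2×2 minor on rows k ∈ {0, 2}, columns (i,j) ∈ {(0,0), (0,1)} is det [[14, -8], [6, -6]] = -36 ≠ 0, so this unfolding has rank ≥ 2; CP rank is at least every unfolding rank, so rank(T) ≥ 2. (Unfolding ranks only ever bound the CP rank from below — rank(T) can be strictly larger than all of them — so the matching upper bound has to come from an explicit 2-term decomposition.)
Upper bound — finding two terms. Write S_k = T[:,:,k] for the frontal slices: S₀ = [[14, -8], [12, -6]], S₁ = [[0, 0], [0, 0]], S₂ = [[6, -6], [0, 0]].
If T = a₁ ⊗ b₁ ⊗ c₁ + a₂ ⊗ b₂ ⊗ c₂ then each S_k = c₁[k]·a₁b₁ᵀ + c₂[k]·a₂b₂ᵀ. S₀ and S₂ are linearly independent, so a₁b₁ᵀ and a₂b₂ᵀ must span the same plane of matrices: they are the rank-1 matrices of the form x·S₀ + y·S₂.
det(x·S₀ + y·S₂) is 12·x² + 36·xy = 12·(x + 3·y)(x), vanishing at (x:y) = (3:-1) and (0:1).
M₁ = 3·S₀ − S₂ = [[36, -18], [36, -18]] = 18·(1, 1)(2, -1)ᵀ and M₂ = S₂ = [[6, -6], [0, 0]] = 6·(1, 0)(1, -1)ᵀ, so take a₁ = (1, 1), b₁ = (2, -1), a₂ = (1, 0), b₂ = (1, -1).
Each slice is an integer combination of E₁ = a₁b₁ᵀ and E₂ = a₂b₂ᵀ: S₀ = 6·E₁ + 2·E₂, S₁ = 0, S₂ = 6·E₂; reading off coefficients, c₁ = (6, 0, 0) and c₂ = (2, 0, 6).
Hence T = (1, 1) ⊗ (2, -1) ⊗ (6, 0, 0) + (1, 0) ⊗ (1, -1) ⊗ (2, 0, 6), so rank(T) ≤ 2.
These bounds meet, so rank(T) = 2.
Check entry T[0,0,2] = 6: (1)·(2)·(0) + (1)·(1)·(6) = 6.

2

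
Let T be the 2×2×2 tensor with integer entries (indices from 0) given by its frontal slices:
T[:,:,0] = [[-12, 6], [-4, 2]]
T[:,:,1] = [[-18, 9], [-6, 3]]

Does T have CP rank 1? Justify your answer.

If T = a (x) b (x) c then every fibre of T is a multiple of the corresponding factor, so read the factors off the fibres through the nonzero entry T[0,0,0] = -12.
The mode-1 fibre T[:,0,0] = [-12, -4] gives a = (3, 1) (primitive direction); the mode-2 fibre T[0,:,0] = [-12, 6] gives b = (2, -1); then c[k] = T[0,0,k] / (a[0]·b[0]) = [-12, -18] / 6 = (-2, -3).
Expanding (3, 1) (x) (2, -1) (x) (-2, -3) reproduces all 8 entries of T, so T = (3, 1) (x) (2, -1) (x) (-2, -3) and rank(T) ≤ 1.
Equivalently every frontal slice T[:,:,k] is c[k] times the rank-1 matrix (3, 1) (x) (2, -1). So T has rank 1 (it is nonzero).

Yes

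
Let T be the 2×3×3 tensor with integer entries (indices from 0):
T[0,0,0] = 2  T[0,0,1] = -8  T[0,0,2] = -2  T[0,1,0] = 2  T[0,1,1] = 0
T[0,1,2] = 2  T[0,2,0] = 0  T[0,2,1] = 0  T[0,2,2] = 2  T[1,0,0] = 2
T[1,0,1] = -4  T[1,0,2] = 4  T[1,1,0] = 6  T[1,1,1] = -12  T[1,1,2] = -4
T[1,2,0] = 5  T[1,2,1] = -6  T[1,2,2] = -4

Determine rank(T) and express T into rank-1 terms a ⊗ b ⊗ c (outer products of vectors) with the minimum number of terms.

Lower bound: the mode-2 unfolding of T (rows indexed by j, columns by (i,k) = (0,0), (0,1), (0,2), (1,0), (1,1), (1,2)) is [[2, -8, -2, 2, -4, 4], [2, 0, 2, 6, -12, -4], [0, 0, 2, 5, -6, -4]].
There the 3×3 minor on rows j ∈ {0, 1, 2}, columns (i,k) ∈ {(0,0), (0,1), (0,2)} is det [[2, -8, -2], [2, 0, 2], [0, 0, 2]] = 32 ≠ 0, so this unfolding has rank ≥ 3; CP rank is at least every unfolding rank, so rank(T) ≥ 3. (Unfolding ranks only ever bound the CP rank from below — rank(T) can be strictly larger than all of them — so the matching upper bound has to come from an explicit 3-term decomposition.)
Upper bound: T is a sum of 3 rank-1 terms, T = [1, -2] ⊗ [1, -1, -1] ⊗ [2, 0, -2] + [1, -1] ⊗ [2, -2, -1] ⊗ [-1, -2, 0] + [1, 2] ⊗ [2, 2, 1] ⊗ [1, -2, 0] (one valid choice — decompositions are not unique — normalised so each a, b is primitive with positive first nonzero entry; check it by expanding all entries), so rank(T) ≤ 3.
These bounds meet, so rank(T) = 3.
Check entry T[1,1,2] = -4: (-2)·(-1)·(-2) + (-1)·(-2)·(0) + (2)·(2)·(0) = -4.

rank(T) = 3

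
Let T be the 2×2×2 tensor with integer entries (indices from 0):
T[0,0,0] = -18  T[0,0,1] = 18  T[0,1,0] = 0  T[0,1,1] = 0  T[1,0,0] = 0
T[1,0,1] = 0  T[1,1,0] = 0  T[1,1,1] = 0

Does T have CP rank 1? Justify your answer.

If T = a ⊗ b ⊗ c then every fibre of T is a multiple of the corresponding factor, so read the factors off the fibres through the nonzero entry T[0,0,0] = -18.
The mode-1 fibre T[:,0,0] = [-18, 0] gives a = [1, 0] (primitive direction); the mode-2 fibre T[0,:,0] = [-18, 0] gives b = [1, 0]; then c[k] = T[0,0,k] / (a[0]·b[0]) = [-18, 18] / 1 = [-18, 18].
Expanding [1, 0] ⊗ [1, 0] ⊗ [-18, 18] reproduces all 8 entries of T, so T = [1, 0] ⊗ [1, 0] ⊗ [-18, 18] and rank(T) ≤ 1.
Equivalently every frontal slice T[:,:,k] is c[k] times the rank-1 matrix [1, 0] ⊗ [1, 0]. So T has rank 1 (it is nonzero).

Yes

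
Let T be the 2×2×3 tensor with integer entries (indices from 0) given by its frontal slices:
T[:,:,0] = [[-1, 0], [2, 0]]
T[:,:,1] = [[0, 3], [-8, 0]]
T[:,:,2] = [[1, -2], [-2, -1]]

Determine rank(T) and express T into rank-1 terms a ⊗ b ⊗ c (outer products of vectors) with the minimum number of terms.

rank(T) = 3

Lower bound: the mode-3 unfolding of T (rows indexed by k, columns by (i,j) = (0,0), (0,1), (1,0), (1,1)) is [[-1, 0, 2, 0], [0, 3, -8, 0], [1, -2, -2, -1]].
There the 3×3 minor on rows k ∈ {0, 1, 2}, columns (i,j) ∈ {(0,0), (0,1), (1,0)} is det [[-1, 0, 2], [0, 3, -8], [1, -2, -2]] = 16 ≠ 0, so this unfolding has rank ≥ 3; CP rank is at least every unfolding rank, so rank(T) ≥ 3. (This is only a lower bound: in general the CP rank may exceed every unfolding rank, so we still need to exhibit 3 rank-1 terms summing to T.)
Upper bound: T is a sum of 3 rank-1 terms, T = [1, -2] ⊗ [1, 0] ⊗ [-1, 2, 1] + [1, 2] ⊗ [2, 1] ⊗ [0, -1, 0] + [2, 1] ⊗ [0, 1] ⊗ [0, 2, -1] (written with every a and b primitive with positive leading entry and the scale carried by c; CP decompositions are not unique, and this one is verified by expanding entrywise), so rank(T) ≤ 3.
These bounds meet, so rank(T) = 3.
Check entry T[1,0,2] = -2: (-2)·(1)·(1) + (2)·(2)·(0) + (1)·(0)·(-1) = -2.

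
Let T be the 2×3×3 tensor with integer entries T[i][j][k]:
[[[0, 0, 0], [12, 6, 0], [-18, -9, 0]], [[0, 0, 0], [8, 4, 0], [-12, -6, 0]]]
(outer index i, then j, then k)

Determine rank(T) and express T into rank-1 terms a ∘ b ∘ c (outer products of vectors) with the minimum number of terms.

Lower bound: T ≠ 0 (e.g. T[0,1,0] = 12), so rank(T) ≥ 1.
Upper bound: if T = a ∘ b ∘ c then every fibre of T is a multiple of the corresponding factor, so read the factors off the fibres through the nonzero entry T[0,1,0] = 12.
The mode-1 fibre T[:,1,0] = [12, 8] gives a = [3, 2] (primitive direction); the mode-2 fibre T[0,:,0] = [0, 12, -18] gives b = [0, 2, -3]; then c[k] = T[0,1,k] / (a[0]·b[1]) = [12, 6, 0] / 6 = [2, 1, 0].
Expanding [3, 2] ∘ [0, 2, -3] ∘ [2, 1, 0] reproduces all 18 entries of T, so T = [3, 2] ∘ [0, 2, -3] ∘ [2, 1, 0] and rank(T) ≤ 1.
These bounds meet, so rank(T) = 1.
Check entry T[0,0,2] = 0: (3)·(0)·(0) = 0.

rank(T) = 1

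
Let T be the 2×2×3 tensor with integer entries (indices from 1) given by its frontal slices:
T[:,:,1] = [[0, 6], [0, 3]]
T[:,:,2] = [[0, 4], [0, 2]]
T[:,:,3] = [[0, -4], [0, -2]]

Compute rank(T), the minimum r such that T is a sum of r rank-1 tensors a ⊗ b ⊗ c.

Lower bound: T ≠ 0 (e.g. T[1,2,1] = 6), so rank(T) ≥ 1.
Upper bound: if T = a ⊗ b ⊗ c then every fibre of T is a multiple of the corresponding factor, so read the factors off the fibres through the nonzero entry T[1,2,1] = 6.
The mode-1 fibre T[:,2,1] = [6, 3] gives a = (2, 1) (primitive direction); the mode-2 fibre T[1,:,1] = [0, 6] gives b = (0, 1); then c[k] = T[1,2,k] / (a[1]·b[2]) = [6, 4, -4] / 2 = (3, 2, -2).
Expanding (2, 1) ⊗ (0, 1) ⊗ (3, 2, -2) reproduces all 12 entries of T, so T = (2, 1) ⊗ (0, 1) ⊗ (3, 2, -2) and rank(T) ≤ 1.
These bounds meet, so rank(T) = 1.

1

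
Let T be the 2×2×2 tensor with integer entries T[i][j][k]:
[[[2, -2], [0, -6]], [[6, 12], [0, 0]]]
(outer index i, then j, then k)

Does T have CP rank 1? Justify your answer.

No

The mode-1 unfolding of T (rows indexed by i, columns by (j,k) = (0,0), (0,1), (1,0), (1,1)) is [[2, -2, 0, -6], [6, 12, 0, 0]].
There the 2×2 minor on rows i ∈ {0, 1}, columns (j,k) ∈ {(0,0), (0,1)} is det [[2, -2], [6, 12]] = 36 ≠ 0, so this unfolding has rank ≥ 2; CP rank is at least every unfolding rank, so rank(T) ≥ 2.
In particular rank(T) ≥ 2 > 1, so T is not rank-1.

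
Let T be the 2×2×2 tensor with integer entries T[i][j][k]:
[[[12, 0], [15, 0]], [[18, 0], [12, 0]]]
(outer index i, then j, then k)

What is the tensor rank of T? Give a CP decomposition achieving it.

rank(T) = 2

Lower bound: in the mode-2 unfolding of T (rows indexed by j, columns by (i,k)) the 2×2 minor on rows j ∈ {0, 1}, columns (i,k) ∈ {(0,0), (1,0)} is det [[12, 18], [15, 12]] = -126 ≠ 0, so that unfolding has rank ≥ 2 and hence rank(T) ≥ 2 (CP rank is at least every unfolding rank, though it can be larger).
Upper bound: T[:,:,k] = c[k]·M for every slice, with c = [1, 0] and M = [[12, 15], [18, 12]] (rows i, columns j).
Splitting M by its rows (i = 0, 1), M = [1, 0][12, 15]ᵀ + [0, 1][18, 12]ᵀ.
Hence T = [1, 0] (x) [12, 15] (x) [1, 0] + [0, 1] (x) [18, 12] (x) [1, 0], so rank(T) ≤ 2.
These bounds meet, so rank(T) = 2.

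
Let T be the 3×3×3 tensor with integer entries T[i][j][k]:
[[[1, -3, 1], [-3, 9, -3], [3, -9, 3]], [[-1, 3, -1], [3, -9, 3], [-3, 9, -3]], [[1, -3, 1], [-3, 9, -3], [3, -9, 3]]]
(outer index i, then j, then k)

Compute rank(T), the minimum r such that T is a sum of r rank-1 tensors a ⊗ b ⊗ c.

1

Lower bound: T ≠ 0 (e.g. T[0,0,0] = 1), so rank(T) ≥ 1.
Upper bound: if T = a ⊗ b ⊗ c then every fibre of T is a multiple of the corresponding factor, so read the factors off the fibres through the nonzero entry T[0,0,0] = 1.
The mode-1 fibre T[:,0,0] = [1, -1, 1] gives a = [1, -1, 1] (primitive direction); the mode-2 fibre T[0,:,0] = [1, -3, 3] gives b = [1, -3, 3]; then c[k] = T[0,0,k] / (a[0]·b[0]) = [1, -3, 1] / 1 = [1, -3, 1].
Expanding [1, -1, 1] ⊗ [1, -3, 3] ⊗ [1, -3, 1] reproduces all 27 entries of T, so T = [1, -1, 1] ⊗ [1, -3, 3] ⊗ [1, -3, 1] and rank(T) ≤ 1.
These bounds meet, so rank(T) = 1.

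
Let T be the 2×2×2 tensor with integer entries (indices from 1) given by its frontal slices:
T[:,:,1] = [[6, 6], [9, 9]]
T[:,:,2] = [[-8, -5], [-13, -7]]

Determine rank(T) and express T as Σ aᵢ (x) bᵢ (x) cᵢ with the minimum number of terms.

Lower bound: the mode-1 unfolding of T (rows indexed by i, columns by (j,k) = (1,1), (1,2), (2,1), (2,2)) is [[6, -8, 6, -5], [9, -13, 9, -7]].
There the 2×2 minor on rows i ∈ {1, 2}, columns (j,k) ∈ {(1,1), (1,2)} is det [[6, -8], [9, -13]] = -6 ≠ 0, so this unfolding has rank ≥ 2; CP rank is at least every unfolding rank, so rank(T) ≥ 2. (Flattening ranks never certify an upper bound on CP rank; for that we must actually write T with 2 rank-1 terms.)
Upper bound — finding two terms. Write S_k = T[:,:,k] for the frontal slices: S₁ = [[6, 6], [9, 9]], S₂ = [[-8, -5], [-13, -7]].
If T = a₁ (x) b₁ (x) c₁ + a₂ (x) b₂ (x) c₂ then each S_k = c₁[k]·a₁b₁ᵀ + c₂[k]·a₂b₂ᵀ. S₁ and S₂ are linearly independent, so a₁b₁ᵀ and a₂b₂ᵀ must span the same plane of matrices: they are the rank-1 matrices of the form x·S₁ + y·S₂.
det(x·S₁ + y·S₂) is 9·xy − 9·y² = 9·(x − y)(y), vanishing at (x:y) = (1:1) and (1:0).
M₁ = S₁ + S₂ = [[-2, 1], [-4, 2]] = −[1, 2][2, -1]ᵀ and M₂ = S₁ = [[6, 6], [9, 9]] = 3·[2, 3][1, 1]ᵀ, so take a₁ = [1, 2], b₁ = [2, -1], a₂ = [2, 3], b₂ = [1, 1].
Each slice is an integer combination of E₁ = a₁b₁ᵀ and E₂ = a₂b₂ᵀ: S₁ = 3·E₂, S₂ = −E₁ − 3·E₂; reading off coefficients, c₁ = [0, -1] and c₂ = [3, -3].
Hence T = [1, 2] (x) [2, -1] (x) [0, -1] + [2, 3] (x) [1, 1] (x) [3, -3], so rank(T) ≤ 2.
These bounds meet, so rank(T) = 2.

rank(T) = 2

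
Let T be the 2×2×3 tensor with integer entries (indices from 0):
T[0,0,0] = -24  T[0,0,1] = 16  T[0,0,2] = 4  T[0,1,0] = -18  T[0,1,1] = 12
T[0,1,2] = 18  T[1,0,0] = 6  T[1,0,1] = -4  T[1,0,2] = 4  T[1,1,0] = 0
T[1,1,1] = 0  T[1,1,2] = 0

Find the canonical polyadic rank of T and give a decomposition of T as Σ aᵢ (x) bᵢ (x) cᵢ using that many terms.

rank(T) = 2

Lower bound: the mode-2 unfolding of T (rows indexed by j, columns by (i,k) = (0,0), (0,1), (0,2), (1,0), (1,1), (1,2)) is [[-24, 16, 4, 6, -4, 4], [-18, 12, 18, 0, 0, 0]].
There the 2×2 minor on rows j ∈ {0, 1}, columns (i,k) ∈ {(0,0), (0,2)} is det [[-24, 4], [-18, 18]] = -360 ≠ 0, so this unfolding has rank ≥ 2; CP rank is at least every unfolding rank, so rank(T) ≥ 2. (This is only a lower bound: in general the CP rank may exceed every unfolding rank, so we still need to exhibit 2 rank-1 terms summing to T.)
Upper bound — finding two terms. Write S_k = T[:,:,k] for the frontal slices: S₀ = [[-24, -18], [6, 0]], S₁ = [[16, 12], [-4, 0]], S₂ = [[4, 18], [4, 0]].
If T = a₁ (x) b₁ (x) c₁ + a₂ (x) b₂ (x) c₂ then each S_k = c₁[k]·a₁b₁ᵀ + c₂[k]·a₂b₂ᵀ. S₀ and S₂ are linearly independent, so a₁b₁ᵀ and a₂b₂ᵀ must span the same plane of matrices: they are the rank-1 matrices of the form x·S₀ + y·S₂.
det(x·S₀ + y·S₂) is 108·x² − 36·xy − 72·y² = 36·(3·x + 2·y)(x − y), vanishing at (x:y) = (2:-3) and (1:1).
M₁ = 2·S₀ − 3·S₂ = [[-60, -90], [0, 0]] = (-30)·(1, 0)(2, 3)ᵀ and M₂ = S₀ + S₂ = [[-20, 0], [10, 0]] = (-10)·(2, -1)(1, 0)ᵀ, so take a₁ = (1, 0), b₁ = (2, 3), a₂ = (2, -1), b₂ = (1, 0).
Each slice is an integer combination of E₁ = a₁b₁ᵀ and E₂ = a₂b₂ᵀ: S₀ = −6·E₁ − 6·E₂, S₁ = 4·E₁ + 4·E₂, S₂ = 6·E₁ − 4·E₂; reading off coefficients, c₁ = (-6, 4, 6) and c₂ = (-6, 4, -4).
Hence T = (1, 0) (x) (2, 3) (x) (-6, 4, 6) + (2, -1) (x) (1, 0) (x) (-6, 4, -4), so rank(T) ≤ 2.
These bounds meet, so rank(T) = 2.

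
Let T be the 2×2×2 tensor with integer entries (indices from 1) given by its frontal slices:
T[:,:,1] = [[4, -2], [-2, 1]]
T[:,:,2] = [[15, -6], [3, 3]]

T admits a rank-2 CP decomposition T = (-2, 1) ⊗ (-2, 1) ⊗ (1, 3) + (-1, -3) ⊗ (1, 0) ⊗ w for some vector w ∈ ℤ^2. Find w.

Subtract the known terms from T to get the rank-1 residual R = (-1, -3) ⊗ (1, 0) ⊗ w, so R[i,j,k] = a[i]·b[j]·w[k]. Pick indices with nonzero a[1]·b[1] = (-1)·(1) = -1. Only the fibre through (1,1,·) is needed: R[1,1,:] = T[1,1,:] − Σₗ aₗ[1]bₗ[1]cₗ = [4, 15] − (-2)·(-2)·(1, 3) = [0, 3]. Then w[k] = R[1,1,k] / -1 for each k, giving w = [0, 3] / -1 = (0, -3).

w = (0, -3)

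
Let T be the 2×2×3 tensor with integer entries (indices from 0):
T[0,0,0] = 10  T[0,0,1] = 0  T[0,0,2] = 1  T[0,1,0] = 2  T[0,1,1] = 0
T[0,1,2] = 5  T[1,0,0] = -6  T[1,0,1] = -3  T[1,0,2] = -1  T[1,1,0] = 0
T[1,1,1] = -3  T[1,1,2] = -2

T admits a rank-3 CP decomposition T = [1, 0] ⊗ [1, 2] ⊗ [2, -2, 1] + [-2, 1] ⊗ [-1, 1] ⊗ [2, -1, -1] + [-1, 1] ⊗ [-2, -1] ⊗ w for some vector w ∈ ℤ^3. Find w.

w = [2, 2, 1]

Subtract the known terms from T to get the rank-1 residual R = [-1, 1] ⊗ [-2, -1] ⊗ w, so R[i,j,k] = a[i]·b[j]·w[k]. Pick indices with nonzero a[0]·b[0] = (-1)·(-2) = 2. Only the fibre through (0,0,·) is needed: R[0,0,:] = T[0,0,:] − Σₗ aₗ[0]bₗ[0]cₗ = [10, 0, 1] − (1)·(1)·[2, -2, 1] − (-2)·(-1)·[2, -1, -1] = [4, 4, 2]. Then w[k] = R[0,0,k] / 2 for each k, giving w = [4, 4, 2] / 2 = [2, 2, 1].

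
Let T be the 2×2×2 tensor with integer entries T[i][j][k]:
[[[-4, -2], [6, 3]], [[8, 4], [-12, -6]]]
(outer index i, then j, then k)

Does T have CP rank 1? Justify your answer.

The mode-1 fibre T[:,0,0] = [-4, 8] gives a = (1, -2) (primitive direction); the mode-2 fibre T[0,:,0] = [-4, 6] gives b = (2, -3); then c[k] = T[0,0,k] / (a[0]·b[0]) = [-4, -2] / 2 = (-2, -1).
Expanding (1, -2) ⊗ (2, -3) ⊗ (-2, -1) reproduces all 8 entries of T, so T = (1, -2) ⊗ (2, -3) ⊗ (-2, -1) and rank(T) ≤ 1.
Equivalently every frontal slice T[:,:,k] is c[k] times the rank-1 matrix (1, -2) ⊗ (2, -3). So T has rank 1 (it is nonzero).

Yes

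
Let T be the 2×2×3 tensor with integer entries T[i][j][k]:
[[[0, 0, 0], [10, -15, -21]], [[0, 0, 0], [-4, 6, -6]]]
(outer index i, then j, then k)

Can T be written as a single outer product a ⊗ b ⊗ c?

No

The mode-1 unfolding of T (rows indexed by i, columns by (j,k) = (0,0), (0,1), (0,2), (1,0), (1,1), (1,2)) is [[0, 0, 0, 10, -15, -21], [0, 0, 0, -4, 6, -6]].
There the 2×2 minor on rows i ∈ {0, 1}, columns (j,k) ∈ {(1,0), (1,2)} is det [[10, -21], [-4, -6]] = -144 ≠ 0, so this unfolding has rank ≥ 2; CP rank is at least every unfolding rank, so rank(T) ≥ 2.
In particular rank(T) ≥ 2 > 1, so T is not rank-1.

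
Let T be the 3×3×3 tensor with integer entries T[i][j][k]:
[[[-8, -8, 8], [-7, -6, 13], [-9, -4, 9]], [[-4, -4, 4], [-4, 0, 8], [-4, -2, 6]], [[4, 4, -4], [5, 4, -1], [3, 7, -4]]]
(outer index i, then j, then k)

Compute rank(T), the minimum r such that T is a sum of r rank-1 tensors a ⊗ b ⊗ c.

3

Lower bound: in the mode-2 unfolding of T (rows indexed by j, columns by (i,k)) the 3×3 minor on rows j ∈ {0, 1, 2}, columns (i,k) ∈ {(0,0), (0,1), (0,2)} is det [[-8, -8, 8], [-7, -6, 13], [-9, -4, 9]] = 240 ≠ 0, so that unfolding has rank ≥ 3 and hence rank(T) ≥ 3 (CP rank is at least every unfolding rank, though it can be larger).
Upper bound: T is a sum of 3 rank-1 terms, T = [1, 0, 1] ⊗ [0, 1, -1] ⊗ [1, -2, 1] + [2, 1, -1] ⊗ [1, 1, 1] ⊗ [-4, -4, 4] + [2, 2, 1] ⊗ [0, 2, 1] ⊗ [0, 1, 1] (one valid choice — decompositions are not unique — normalised so each a, b is primitive with positive first nonzero entry; check it by expanding all entries), so rank(T) ≤ 3.
These bounds meet, so rank(T) = 3.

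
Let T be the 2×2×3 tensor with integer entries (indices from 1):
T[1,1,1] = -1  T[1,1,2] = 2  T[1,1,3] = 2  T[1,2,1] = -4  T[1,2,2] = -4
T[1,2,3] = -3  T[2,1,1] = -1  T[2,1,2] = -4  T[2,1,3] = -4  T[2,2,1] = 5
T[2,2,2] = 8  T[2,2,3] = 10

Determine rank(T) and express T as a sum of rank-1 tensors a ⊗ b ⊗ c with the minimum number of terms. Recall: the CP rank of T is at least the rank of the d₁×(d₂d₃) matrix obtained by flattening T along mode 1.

rank(T) = 3

Lower bound: the mode-3 unfolding of T (rows indexed by k, columns by (i,j) = (1,1), (1,2), (2,1), (2,2)) is [[-1, -4, -1, 5], [2, -4, -4, 8], [2, -3, -4, 10]].
There the 3×3 minor on rows k ∈ {1, 2, 3}, columns (i,j) ∈ {(1,1), (1,2), (2,1)} is det [[-1, -4, -1], [2, -4, -4], [2, -3, -4]] = -6 ≠ 0, so this unfolding has rank ≥ 3; CP rank is at least every unfolding rank, so rank(T) ≥ 3. (This is only a lower bound: in general the CP rank may exceed every unfolding rank, so we still need to exhibit 3 rank-1 terms summing to T.)
Upper bound: T is a sum of 3 rank-1 terms, T = [1, -2] ⊗ [1, -2] ⊗ [1, 2, 2] + [1, 2] ⊗ [0, 1] ⊗ [0, 0, 1] + [2, -1] ⊗ [1, 1] ⊗ [-1, 0, 0] (one valid choice — decompositions are not unique — normalised so each a, b is primitive with positive first nonzero entry; check it by expanding all entries), so rank(T) ≤ 3.
These bounds meet, so rank(T) = 3.
Check entry T[1,1,1] = -1: (1)·(1)·(1) + (1)·(0)·(0) + (2)·(1)·(-1) = -1.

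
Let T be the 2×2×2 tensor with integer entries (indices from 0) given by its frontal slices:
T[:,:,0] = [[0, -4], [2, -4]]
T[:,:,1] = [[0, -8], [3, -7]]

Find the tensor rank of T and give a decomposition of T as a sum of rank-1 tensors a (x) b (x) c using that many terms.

Lower bound: in the mode-1 unfolding of T (rows indexed by i, columns by (j,k)) the 2×2 minor on rows i ∈ {0, 1}, columns (j,k) ∈ {(0,0), (1,0)} is det [[0, -4], [2, -4]] = 8 ≠ 0, so that unfolding has rank ≥ 2 and hence rank(T) ≥ 2 (CP rank is at least every unfolding rank, though it can be larger).
Upper bound: with S_k = T[:,:,k], the two rank-1 terms a₁b₁ᵀ, a₂b₂ᵀ are the rank-1 members of the pencil x·S₀ + y·S₁.
det(x·S₀ + y·S₁) is 8·x² + 28·xy + 24·y² = 4·(2·x + 3·y)(x + 2·y), vanishing at (x:y) = (3:-2) and (2:-1).
M₁ = 3·S₀ − 2·S₁ = [[0, 4], [0, 2]] = 2·(2, 1)(0, 1)ᵀ and M₂ = 2·S₀ − S₁ = [[0, 0], [1, -1]] = (0, 1)(1, -1)ᵀ, so take a₁ = (2, 1), b₁ = (0, 1), a₂ = (0, 1), b₂ = (1, -1).
Each slice is an integer combination of E₁ = a₁b₁ᵀ and E₂ = a₂b₂ᵀ: S₀ = −2·E₁ + 2·E₂, S₁ = −4·E₁ + 3·E₂; reading off coefficients, c₁ = (-2, -4) and c₂ = (2, 3).
Hence T = (2, 1) (x) (0, 1) (x) (-2, -4) + (0, 1) (x) (1, -1) (x) (2, 3), so rank(T) ≤ 2.
These bounds meet, so rank(T) = 2.

rank(T) = 2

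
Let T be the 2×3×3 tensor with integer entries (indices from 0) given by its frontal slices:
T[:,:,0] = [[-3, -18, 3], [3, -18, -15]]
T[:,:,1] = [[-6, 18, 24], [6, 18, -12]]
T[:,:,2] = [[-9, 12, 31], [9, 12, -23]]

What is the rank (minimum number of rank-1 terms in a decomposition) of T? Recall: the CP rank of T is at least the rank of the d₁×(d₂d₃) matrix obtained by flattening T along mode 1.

2

Lower bound: the mode-2 unfolding of T (rows indexed by j, columns by (i,k) = (0,0), (0,1), (0,2), (1,0), (1,1), (1,2)) is [[-3, -6, -9, 3, 6, 9], [-18, 18, 12, -18, 18, 12], [3, 24, 31, -15, -12, -23]].
There the 2×2 minor on rows j ∈ {0, 1}, columns (i,k) ∈ {(0,0), (0,1)} is det [[-3, -6], [-18, 18]] = -162 ≠ 0, so this unfolding has rank ≥ 2; CP rank is at least every unfolding rank, so rank(T) ≥ 2. (Unfolding ranks only ever bound the CP rank from below — rank(T) can be strictly larger than all of them — so the matching upper bound has to come from an explicit 2-term decomposition.)
Upper bound — finding two terms. Write S_k = T[:,:,k] for the frontal slices: S₀ = [[-3, -18, 3], [3, -18, -15]], S₁ = [[-6, 18, 24], [6, 18, -12]], S₂ = [[-9, 12, 31], [9, 12, -23]].
If T = a₁ (x) b₁ (x) c₁ + a₂ (x) b₂ (x) c₂ then each S_k = c₁[k]·a₁b₁ᵀ + c₂[k]·a₂b₂ᵀ. S₀ and S₁ are linearly independent, so a₁b₁ᵀ and a₂b₂ᵀ must span the same plane of matrices: they are the rank-1 matrices of the form x·S₀ + y·S₁.
The 2×2 minor of x·S₀ + y·S₁ on rows {0,1}, columns {0,1} is 108·x² + 108·xy − 216·y² = 108·(x + 2·y)(x − y), vanishing at (x:y) = (2:-1) and (1:1).
M₁ = 2·S₀ − S₁ = [[0, -54, -18], [0, -54, -18]] = (-18)·[1, 1][0, 3, 1]ᵀ and M₂ = S₀ + S₁ = [[-9, 0, 27], [9, 0, -27]] = (-9)·[1, -1][1, 0, -3]ᵀ, so take a₁ = [1, 1], b₁ = [0, 3, 1], a₂ = [1, -1], b₂ = [1, 0, -3].
Each slice is an integer combination of E₁ = a₁b₁ᵀ and E₂ = a₂b₂ᵀ: S₀ = −6·E₁ − 3·E₂, S₁ = 6·E₁ − 6·E₂, S₂ = 4·E₁ − 9·E₂; reading off coefficients, c₁ = [-6, 6, 4] and c₂ = [-3, -6, -9].
Hence T = [1, 1] (x) [0, 3, 1] (x) [-6, 6, 4] + [1, -1] (x) [1, 0, -3] (x) [-3, -6, -9], so rank(T) ≤ 2.
These bounds meet, so rank(T) = 2.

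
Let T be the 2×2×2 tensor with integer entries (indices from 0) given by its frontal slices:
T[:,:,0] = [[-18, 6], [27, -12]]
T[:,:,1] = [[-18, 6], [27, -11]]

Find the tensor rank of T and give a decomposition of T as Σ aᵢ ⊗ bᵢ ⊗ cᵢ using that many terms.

Lower bound: the mode-3 unfolding of T (rows indexed by k, columns by (i,j) = (0,0), (0,1), (1,0), (1,1)) is [[-18, 6, 27, -12], [-18, 6, 27, -11]].
There the 2×2 minor on rows k ∈ {0, 1}, columns (i,j) ∈ {(0,0), (1,1)} is det [[-18, -12], [-18, -11]] = -18 ≠ 0, so this unfolding has rank ≥ 2; CP rank is at least every unfolding rank, so rank(T) ≥ 2. (Flattening ranks never certify an upper bound on CP rank; for that we must actually write T with 2 rank-1 terms.)
Upper bound — finding two terms. Write S_k = T[:,:,k] for the frontal slices: S₀ = [[-18, 6], [27, -12]], S₁ = [[-18, 6], [27, -11]].
If T = a₁ ⊗ b₁ ⊗ c₁ + a₂ ⊗ b₂ ⊗ c₂ then each S_k = c₁[k]·a₁b₁ᵀ + c₂[k]·a₂b₂ᵀ. S₀ and S₁ are linearly independent, so a₁b₁ᵀ and a₂b₂ᵀ must span the same plane of matrices: they are the rank-1 matrices of the form x·S₀ + y·S₁.
det(x·S₀ + y·S₁) is 54·x² + 90·xy + 36·y² = 18·(3·x + 2·y)(x + y), vanishing at (x:y) = (2:-3) and (1:-1).
M₁ = 2·S₀ − 3·S₁ = [[18, -6], [-27, 9]] = 3·(2, -3)(3, -1)ᵀ and M₂ = S₀ − S₁ = [[0, 0], [0, -1]] = −(0, 1)(0, 1)ᵀ, so take a₁ = (2, -3), b₁ = (3, -1), a₂ = (0, 1), b₂ = (0, 1).
Each slice is an integer combination of E₁ = a₁b₁ᵀ and E₂ = a₂b₂ᵀ: S₀ = −3·E₁ − 3·E₂, S₁ = −3·E₁ − 2·E₂; reading off coefficients, c₁ = (-3, -3) and c₂ = (-3, -2).
Hence T = (2, -3) ⊗ (3, -1) ⊗ (-3, -3) + (0, 1) ⊗ (0, 1) ⊗ (-3, -2), so rank(T) ≤ 2.
These bounds meet, so rank(T) = 2.
Check entry T[1,1,1] = -11: (-3)·(-1)·(-3) + (1)·(1)·(-2) = -11.

rank(T) = 2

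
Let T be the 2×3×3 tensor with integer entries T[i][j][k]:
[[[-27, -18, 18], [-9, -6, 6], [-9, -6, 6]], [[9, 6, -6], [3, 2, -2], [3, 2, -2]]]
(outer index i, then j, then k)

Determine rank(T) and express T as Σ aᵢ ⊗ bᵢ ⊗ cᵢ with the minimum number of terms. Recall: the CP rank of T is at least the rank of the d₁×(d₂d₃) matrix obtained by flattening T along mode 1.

rank(T) = 1

Lower bound: T ≠ 0 (e.g. T[0,0,0] = -27), so rank(T) ≥ 1.
Upper bound: if T = a ⊗ b ⊗ c then every fibre of T is a multiple of the corresponding factor, so read the factors off the fibres through the nonzero entry T[0,0,0] = -27.
The mode-1 fibre T[:,0,0] = [-27, 9] gives a = [3, -1] (primitive direction); the mode-2 fibre T[0,:,0] = [-27, -9, -9] gives b = [3, 1, 1]; then c[k] = T[0,0,k] / (a[0]·b[0]) = [-27, -18, 18] / 9 = [-3, -2, 2].
Expanding [3, -1] ⊗ [3, 1, 1] ⊗ [-3, -2, 2] reproduces all 18 entries of T, so T = [3, -1] ⊗ [3, 1, 1] ⊗ [-3, -2, 2] and rank(T) ≤ 1.
These bounds meet, so rank(T) = 1.
Check entry T[1,2,0] = 3: (-1)·(1)·(-3) = 3.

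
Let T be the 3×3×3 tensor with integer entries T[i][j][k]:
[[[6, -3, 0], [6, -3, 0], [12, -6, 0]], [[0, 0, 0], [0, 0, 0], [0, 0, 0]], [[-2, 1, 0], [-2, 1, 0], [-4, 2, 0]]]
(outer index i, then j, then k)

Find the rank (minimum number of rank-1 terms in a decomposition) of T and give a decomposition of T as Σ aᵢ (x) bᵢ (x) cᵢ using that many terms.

rank(T) = 1

Lower bound: T ≠ 0 (e.g. T[0,0,0] = 6), so rank(T) ≥ 1.
Upper bound: if T = a (x) b (x) c then every fibre of T is a multiple of the corresponding factor, so read the factors off the fibres through the nonzero entry T[0,0,0] = 6.
The mode-1 fibre T[:,0,0] = [6, 0, -2] gives a = [3, 0, -1] (primitive direction); the mode-2 fibre T[0,:,0] = [6, 6, 12] gives b = [1, 1, 2]; then c[k] = T[0,0,k] / (a[0]·b[0]) = [6, -3, 0] / 3 = [2, -1, 0].
Expanding [3, 0, -1] (x) [1, 1, 2] (x) [2, -1, 0] reproduces all 27 entries of T, so T = [3, 0, -1] (x) [1, 1, 2] (x) [2, -1, 0] and rank(T) ≤ 1.
These bounds meet, so rank(T) = 1.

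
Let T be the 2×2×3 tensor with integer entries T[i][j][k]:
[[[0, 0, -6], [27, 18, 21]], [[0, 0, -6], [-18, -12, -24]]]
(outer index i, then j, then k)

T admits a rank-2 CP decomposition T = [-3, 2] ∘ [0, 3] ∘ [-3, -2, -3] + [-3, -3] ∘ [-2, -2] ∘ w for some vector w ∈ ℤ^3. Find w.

w = [0, 0, -1]

Subtract the known terms from T to get the rank-1 residual R = [-3, -3] ∘ [-2, -2] ∘ w, so R[i,j,k] = a[i]·b[j]·w[k]. Pick indices with nonzero a[0]·b[0] = (-3)·(-2) = 6. Only the fibre through (0,0,·) is needed: R[0,0,:] = T[0,0,:] − Σₗ aₗ[0]bₗ[0]cₗ = [0, 0, -6] − (-3)·(0)·[-3, -2, -3] = [0, 0, -6]. Then w[k] = R[0,0,k] / 6 for each k, giving w = [0, 0, -6] / 6 = [0, 0, -1].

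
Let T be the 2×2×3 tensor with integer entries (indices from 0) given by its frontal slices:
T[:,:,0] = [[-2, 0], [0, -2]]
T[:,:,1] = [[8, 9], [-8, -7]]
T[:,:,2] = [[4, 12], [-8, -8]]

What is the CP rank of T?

3

Lower bound: in the mode-3 unfolding of T (rows indexed by k, columns by (i,j)) the 3×3 minor on rows k ∈ {0, 1, 2}, columns (i,j) ∈ {(0,0), (0,1), (1,0)} is det [[-2, 0, 0], [8, 9, -8], [4, 12, -8]] = -48 ≠ 0, so that unfolding has rank ≥ 3 and hence rank(T) ≥ 3 (CP rank is at least every unfolding rank, though it can be larger).
Upper bound: T is a sum of 3 rank-1 terms, T = [1, -1] ⊗ [1, 1] ⊗ [0, 8, 8] + [1, 0] ⊗ [1, -1] ⊗ [-2, 0, -4] + [1, 1] ⊗ [0, 1] ⊗ [-2, 1, 0] (one valid choice — decompositions are not unique — normalised so each a, b is primitive with positive first nonzero entry; check it by expanding all entries), so rank(T) ≤ 3.
These bounds meet, so rank(T) = 3.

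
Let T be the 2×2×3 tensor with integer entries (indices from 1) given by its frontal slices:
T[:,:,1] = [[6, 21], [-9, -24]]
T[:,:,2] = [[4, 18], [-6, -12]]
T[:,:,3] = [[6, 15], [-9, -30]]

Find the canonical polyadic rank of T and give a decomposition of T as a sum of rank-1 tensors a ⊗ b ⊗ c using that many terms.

rank(T) = 2

Lower bound: the mode-2 unfolding of T (rows indexed by j, columns by (i,k) = (1,1), (1,2), (1,3), (2,1), (2,2), (2,3)) is [[6, 4, 6, -9, -6, -9], [21, 18, 15, -24, -12, -30]].
There the 2×2 minor on rows j ∈ {1, 2}, columns (i,k) ∈ {(1,1), (1,2)} is det [[6, 4], [21, 18]] = 24 ≠ 0, so this unfolding has rank ≥ 2; CP rank is at least every unfolding rank, so rank(T) ≥ 2. (Unfolding ranks only ever bound the CP rank from below — rank(T) can be strictly larger than all of them — so the matching upper bound has to come from an explicit 2-term decomposition.)
Upper bound — finding two terms. Write S_k = T[:,:,k] for the frontal slices: S₁ = [[6, 21], [-9, -24]], S₂ = [[4, 18], [-6, -12]], S₃ = [[6, 15], [-9, -30]].
If T = a₁ ⊗ b₁ ⊗ c₁ + a₂ ⊗ b₂ ⊗ c₂ then each S_k = c₁[k]·a₁b₁ᵀ + c₂[k]·a₂b₂ᵀ. S₁ and S₂ are linearly independent, so a₁b₁ᵀ and a₂b₂ᵀ must span the same plane of matrices: they are the rank-1 matrices of the form x·S₁ + y·S₂.
det(x·S₁ + y·S₂) is 45·x² + 120·xy + 60·y² = 15·(x + 2·y)(3·x + 2·y), vanishing at (x:y) = (2:-1) and (2:-3).
M₁ = 2·S₁ − S₂ = [[8, 24], [-12, -36]] = 4·(2, -3)(1, 3)ᵀ and M₂ = 2·S₁ − 3·S₂ = [[0, -12], [0, -12]] = (-12)·(1, 1)(0, 1)ᵀ, so take a₁ = (2, -3), b₁ = (1, 3), a₂ = (1, 1), b₂ = (0, 1).
Each slice is an integer combination of E₁ = a₁b₁ᵀ and E₂ = a₂b₂ᵀ: S₁ = 3·E₁ + 3·E₂, S₂ = 2·E₁ + 6·E₂, S₃ = 3·E₁ − 3·E₂; reading off coefficients, c₁ = (3, 2, 3) and c₂ = (3, 6, -3).
Hence T = (2, -3) ⊗ (1, 3) ⊗ (3, 2, 3) + (1, 1) ⊗ (0, 1) ⊗ (3, 6, -3), so rank(T) ≤ 2.
These bounds meet, so rank(T) = 2.
Check entry T[2,1,1] = -9: (-3)·(1)·(3) + (1)·(0)·(3) = -9.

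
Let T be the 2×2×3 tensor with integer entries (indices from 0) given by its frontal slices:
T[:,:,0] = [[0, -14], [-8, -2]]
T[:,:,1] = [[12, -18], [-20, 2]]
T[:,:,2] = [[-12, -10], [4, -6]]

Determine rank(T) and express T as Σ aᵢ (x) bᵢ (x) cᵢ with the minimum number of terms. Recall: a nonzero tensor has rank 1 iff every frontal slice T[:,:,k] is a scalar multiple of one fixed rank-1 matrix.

Lower bound: the mode-3 unfolding of T (rows indexed by k, columns by (i,j) = (0,0), (0,1), (1,0), (1,1)) is [[0, -14, -8, -2], [12, -18, -20, 2], [-12, -10, 4, -6]].
There the 2×2 minor on rows k ∈ {0, 1}, columns (i,j) ∈ {(0,0), (0,1)} is det [[0, -14], [12, -18]] = 168 ≠ 0, so this unfolding has rank ≥ 2; CP rank is at least every unfolding rank, so rank(T) ≥ 2. (This is only a lower bound: in general the CP rank may exceed every unfolding rank, so we still need to exhibit 2 rank-1 terms summing to T.)
Upper bound — finding two terms. Write S_k = T[:,:,k] for the frontal slices: S₀ = [[0, -14], [-8, -2]], S₁ = [[12, -18], [-20, 2]], S₂ = [[-12, -10], [4, -6]].
If T = a₁ (x) b₁ (x) c₁ + a₂ (x) b₂ (x) c₂ then each S_k = c₁[k]·a₁b₁ᵀ + c₂[k]·a₂b₂ᵀ. S₀ and S₁ are linearly independent, so a₁b₁ᵀ and a₂b₂ᵀ must span the same plane of matrices: they are the rank-1 matrices of the form x·S₀ + y·S₁.
det(x·S₀ + y·S₁) is −112·x² − 448·xy − 336·y² = (-112)·(x + 3·y)(x + y), vanishing at (x:y) = (3:-1) and (1:-1).
M₁ = 3·S₀ − S₁ = [[-12, -24], [-4, -8]] = (-4)·[3, 1][1, 2]ᵀ and M₂ = S₀ − S₁ = [[-12, 4], [12, -4]] = (-4)·[1, -1][3, -1]ᵀ, so take a₁ = [3, 1], b₁ = [1, 2], a₂ = [1, -1], b₂ = [3, -1].
Each slice is an integer combination of E₁ = a₁b₁ᵀ and E₂ = a₂b₂ᵀ: S₀ = −2·E₁ + 2·E₂, S₁ = −2·E₁ + 6·E₂, S₂ = −2·E₁ − 2·E₂; reading off coefficients, c₁ = [-2, -2, -2] and c₂ = [2, 6, -2].
Hence T = [3, 1] (x) [1, 2] (x) [-2, -2, -2] + [1, -1] (x) [3, -1] (x) [2, 6, -2], so rank(T) ≤ 2.
These bounds meet, so rank(T) = 2.

rank(T) = 2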